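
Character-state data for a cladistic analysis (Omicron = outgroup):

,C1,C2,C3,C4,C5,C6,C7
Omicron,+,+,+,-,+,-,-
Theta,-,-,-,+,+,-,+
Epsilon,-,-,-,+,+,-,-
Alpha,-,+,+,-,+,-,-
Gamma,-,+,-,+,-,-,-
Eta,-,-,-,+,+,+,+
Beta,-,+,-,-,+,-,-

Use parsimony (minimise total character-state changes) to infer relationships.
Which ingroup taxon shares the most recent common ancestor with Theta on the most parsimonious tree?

Character polarity is set by the outgroup: the derived state is whichever differs from the outgroup's state, so for C1, C2, C3, C5 the derived state is '-', and for the remaining characters it is '+'.
C1 (derived state '-') is shared by all ingroup taxa — unites the whole ingroup.
Only Epsilon, Eta, and Theta show the derived state '-' for C2, supporting them as a clade.
C3: derived state '-' in Beta, Epsilon, Eta, Gamma, and Theta only — synapomorphy for {Beta, Epsilon, Eta, Gamma, Theta}.
C4: derived state '+' in Epsilon, Eta, Gamma, and Theta only — synapomorphy for {Epsilon, Eta, Gamma, Theta}.
C5: derived state '-' in Gamma only — an autapomorphy, so it tells us nothing about relationships among taxa.
C6: derived state '+' in Eta only — an autapomorphy, so it tells us nothing about relationships among taxa.
C7: derived state '+' in Eta and Theta only — synapomorphy for {Eta, Theta}.
Most parsimonious ingroup topology: (((((Theta,Eta),Epsilon),Gamma),Beta),Alpha).
Theta and Eta form a cherry on this tree, so they are sister taxa.

Eta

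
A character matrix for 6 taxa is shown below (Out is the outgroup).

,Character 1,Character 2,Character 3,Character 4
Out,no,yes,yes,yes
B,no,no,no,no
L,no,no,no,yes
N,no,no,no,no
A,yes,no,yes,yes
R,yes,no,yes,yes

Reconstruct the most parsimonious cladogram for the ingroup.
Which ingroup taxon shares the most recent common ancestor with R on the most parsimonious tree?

A

Character polarity is set by the outgroup: the derived state is whichever differs from the outgroup's state, so for Character 2, Character 3, Character 4 the derived state is 'no', and for the remaining characters it is 'yes'.
Only A and R show the derived state 'yes' for Character 1, supporting them as a clade.
All ingroup taxa share the derived state 'no' for Character 2; it defines the ingroup but does not resolve relationships within it.
Character 3 (derived state 'no') is shared by B, L, and N — a synapomorphy uniting that clade.
Character 4 (derived state 'no') is shared by B and N — a synapomorphy uniting that clade.
Most parsimonious ingroup topology: (((B,N),L),(A,R)).
R and A form a cherry on this tree, so they are sister taxa.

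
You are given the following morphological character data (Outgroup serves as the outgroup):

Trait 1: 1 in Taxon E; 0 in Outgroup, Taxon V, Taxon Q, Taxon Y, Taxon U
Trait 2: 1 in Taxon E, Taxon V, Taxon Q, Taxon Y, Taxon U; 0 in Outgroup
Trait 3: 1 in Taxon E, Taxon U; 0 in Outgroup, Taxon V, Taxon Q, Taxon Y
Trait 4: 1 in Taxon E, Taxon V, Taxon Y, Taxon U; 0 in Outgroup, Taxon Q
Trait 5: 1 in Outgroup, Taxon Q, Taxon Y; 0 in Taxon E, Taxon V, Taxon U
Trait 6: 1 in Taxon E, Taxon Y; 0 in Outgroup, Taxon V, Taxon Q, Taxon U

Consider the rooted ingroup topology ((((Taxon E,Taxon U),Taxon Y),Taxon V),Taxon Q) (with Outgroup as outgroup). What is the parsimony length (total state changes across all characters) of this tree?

8

Map each character onto ((((Taxon E,Taxon U),Taxon Y),Taxon V),Taxon Q) (rooted by Outgroup) and count the minimum state changes it requires (Fitch parsimony):
Trait 1: 1; Trait 2: 1; Trait 3: 1; Trait 4: 1; Trait 5: 2; Trait 6: 2.
Total tree length = 8.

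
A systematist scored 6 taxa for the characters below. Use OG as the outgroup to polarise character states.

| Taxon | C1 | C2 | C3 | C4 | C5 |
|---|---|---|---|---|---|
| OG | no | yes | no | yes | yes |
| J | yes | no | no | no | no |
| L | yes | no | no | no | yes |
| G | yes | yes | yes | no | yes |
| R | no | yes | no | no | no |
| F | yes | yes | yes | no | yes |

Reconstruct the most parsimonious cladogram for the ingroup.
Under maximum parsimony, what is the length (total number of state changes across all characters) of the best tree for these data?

Character polarity is set by the outgroup: the derived state is whichever differs from the outgroup's state, so for C2, C4, C5 the derived state is 'no', and for the remaining characters it is 'yes'.
C1: derived state 'yes' in F, G, J, and L only — synapomorphy for {F, G, J, L}.
C2 (derived state 'no') is shared by J and L — a synapomorphy uniting that clade.
Only F and G show the derived state 'yes' for C3, supporting them as a clade.
C4 (derived state 'no') is shared by all ingroup taxa — unites the whole ingroup.
C5 (state 'no') occurs in J and R but conflicts with the nesting implied by the other characters — most parsimoniously interpreted as homoplasy.
Most parsimonious ingroup topology: (((J,L),(G,F)),R).
Changes per character on this tree: C1: 1; C2: 1; C3: 1; C4: 1; C5: 2.
Total = 6.

6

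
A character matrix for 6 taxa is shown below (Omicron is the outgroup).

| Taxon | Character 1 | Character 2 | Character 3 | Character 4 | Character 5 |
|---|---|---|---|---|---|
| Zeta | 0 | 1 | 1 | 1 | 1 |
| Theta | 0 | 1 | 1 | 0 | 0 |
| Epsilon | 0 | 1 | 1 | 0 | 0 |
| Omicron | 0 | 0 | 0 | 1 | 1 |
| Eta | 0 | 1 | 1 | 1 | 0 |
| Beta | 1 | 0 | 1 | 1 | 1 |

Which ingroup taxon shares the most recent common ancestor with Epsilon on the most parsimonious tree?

Theta

Character polarity is set by the outgroup: the derived state is whichever differs from the outgroup's state, so for Character 4, Character 5 the derived state is '0', and for the remaining characters it is '1'.
Character 1: derived state '1' in Beta only — an autapomorphy, so it tells us nothing about relationships among taxa.
Only Epsilon, Eta, Theta, and Zeta show the derived state '1' for Character 2, supporting them as a clade.
Character 3 (derived state '1') is shared by all ingroup taxa — unites the whole ingroup.
Only Epsilon and Theta show the derived state '0' for Character 4, supporting them as a clade.
Only Epsilon, Eta, and Theta show the derived state '0' for Character 5, supporting them as a clade.
Most parsimonious ingroup topology: ((Zeta,((Theta,Epsilon),Eta)),Beta).
Epsilon and Theta form a cherry on this tree, so they are sister taxa.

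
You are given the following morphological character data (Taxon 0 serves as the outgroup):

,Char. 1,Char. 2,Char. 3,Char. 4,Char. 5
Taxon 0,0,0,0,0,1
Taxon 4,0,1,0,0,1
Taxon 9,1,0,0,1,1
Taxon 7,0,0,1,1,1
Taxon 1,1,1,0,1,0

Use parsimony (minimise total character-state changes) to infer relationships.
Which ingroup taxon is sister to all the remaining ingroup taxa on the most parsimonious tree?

Character polarity is set by the outgroup: the derived state is whichever differs from the outgroup's state, so for Char. 5 the derived state is '0', and for the remaining characters it is '1'.
Char. 1: derived state '1' in Taxon 1 and Taxon 9 only — synapomorphy for {Taxon 1, Taxon 9}.
Char. 2 (state '1') occurs in Taxon 1 and Taxon 4 but conflicts with the nesting implied by the other characters — most parsimoniously interpreted as homoplasy.
Char. 3: derived state '1' in Taxon 7 only — an autapomorphy, so it tells us nothing about relationships among taxa.
Char. 4 (derived state '1') is shared by Taxon 1, Taxon 7, and Taxon 9 — a synapomorphy uniting that clade.
Char. 5: derived state '0' in Taxon 1 only — an autapomorphy, so it tells us nothing about relationships among taxa.
Most parsimonious ingroup topology: (Taxon 4,((Taxon 9,Taxon 1),Taxon 7)).
Taxon 4 is sister to the clade containing all other ingroup taxa, so it is the earliest-diverging (most basal) ingroup lineage.

Taxon 4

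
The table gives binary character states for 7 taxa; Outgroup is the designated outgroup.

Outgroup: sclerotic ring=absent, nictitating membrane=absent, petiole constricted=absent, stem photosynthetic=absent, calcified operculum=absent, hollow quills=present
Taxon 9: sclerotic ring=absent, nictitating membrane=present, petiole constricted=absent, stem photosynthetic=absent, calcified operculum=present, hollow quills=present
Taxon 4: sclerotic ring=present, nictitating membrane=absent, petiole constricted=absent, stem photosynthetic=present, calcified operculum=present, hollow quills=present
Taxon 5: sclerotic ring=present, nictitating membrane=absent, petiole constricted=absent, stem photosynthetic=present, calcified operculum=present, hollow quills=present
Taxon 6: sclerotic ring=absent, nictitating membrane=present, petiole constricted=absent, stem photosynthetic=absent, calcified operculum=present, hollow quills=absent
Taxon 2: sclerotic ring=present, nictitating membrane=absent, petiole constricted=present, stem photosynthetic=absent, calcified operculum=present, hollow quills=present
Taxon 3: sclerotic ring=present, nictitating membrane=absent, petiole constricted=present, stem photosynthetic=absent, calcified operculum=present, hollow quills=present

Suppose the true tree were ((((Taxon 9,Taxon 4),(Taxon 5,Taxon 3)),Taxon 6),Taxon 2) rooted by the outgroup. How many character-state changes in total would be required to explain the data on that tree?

Map each character onto ((((Taxon 9,Taxon 4),(Taxon 5,Taxon 3)),Taxon 6),Taxon 2) (rooted by Outgroup) and count the minimum state changes it requires (Fitch parsimony):
sclerotic ring: 3; nictitating membrane: 2; petiole constricted: 2; stem photosynthetic: 2; calcified operculum: 1; hollow quills: 1.
Total tree length = 11.

11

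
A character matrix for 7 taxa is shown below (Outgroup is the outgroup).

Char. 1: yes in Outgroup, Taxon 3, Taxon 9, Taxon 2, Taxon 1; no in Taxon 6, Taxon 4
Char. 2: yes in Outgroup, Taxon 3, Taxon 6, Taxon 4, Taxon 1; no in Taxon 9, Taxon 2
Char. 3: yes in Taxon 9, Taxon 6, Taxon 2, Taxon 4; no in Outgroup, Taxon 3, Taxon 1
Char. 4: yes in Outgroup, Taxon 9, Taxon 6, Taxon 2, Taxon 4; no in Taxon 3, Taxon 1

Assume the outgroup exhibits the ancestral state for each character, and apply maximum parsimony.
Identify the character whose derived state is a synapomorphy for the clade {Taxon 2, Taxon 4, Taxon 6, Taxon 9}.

Character polarity is set by the outgroup: the derived state is whichever differs from the outgroup's state, so for Char. 1, Char. 2, Char. 4 the derived state is 'no', and for the remaining characters it is 'yes'.
Char. 1: derived state 'no' in Taxon 4 and Taxon 6 only — synapomorphy for {Taxon 4, Taxon 6}.
Char. 2 (derived state 'no') is shared by Taxon 2 and Taxon 9 — a synapomorphy uniting that clade.
Only Taxon 2, Taxon 4, Taxon 6, and Taxon 9 show the derived state 'yes' for Char. 3, supporting them as a clade.
Char. 4: derived state 'no' in Taxon 1 and Taxon 3 only — synapomorphy for {Taxon 1, Taxon 3}.
Most parsimonious ingroup topology: (((Taxon 4,Taxon 6),(Taxon 9,Taxon 2)),(Taxon 1,Taxon 3)).
The clade {Taxon 2, Taxon 4, Taxon 6, Taxon 9} is supported by Char. 3: its derived state 'yes' occurs in exactly those taxa and in no other taxon (including the outgroup).

Char. 3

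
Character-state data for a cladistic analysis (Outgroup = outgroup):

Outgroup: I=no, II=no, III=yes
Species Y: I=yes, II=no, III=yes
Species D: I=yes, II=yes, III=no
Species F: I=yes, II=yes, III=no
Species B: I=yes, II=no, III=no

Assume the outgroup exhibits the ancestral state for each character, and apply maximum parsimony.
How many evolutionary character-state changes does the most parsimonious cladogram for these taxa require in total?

3

Character polarity is set by the outgroup: the derived state is whichever differs from the outgroup's state, so for III the derived state is 'no', and for the remaining characters it is 'yes'.
I (derived state 'yes') is shared by all ingroup taxa — unites the whole ingroup.
II: derived state 'yes' in Species D and Species F only — synapomorphy for {Species D, Species F}.
III: derived state 'no' in Species B, Species D, and Species F only — synapomorphy for {Species B, Species D, Species F}.
Most parsimonious ingroup topology: (Species Y,((Species D,Species F),Species B)).
Changes per character on this tree: I: 1; II: 1; III: 1.
Total = 3.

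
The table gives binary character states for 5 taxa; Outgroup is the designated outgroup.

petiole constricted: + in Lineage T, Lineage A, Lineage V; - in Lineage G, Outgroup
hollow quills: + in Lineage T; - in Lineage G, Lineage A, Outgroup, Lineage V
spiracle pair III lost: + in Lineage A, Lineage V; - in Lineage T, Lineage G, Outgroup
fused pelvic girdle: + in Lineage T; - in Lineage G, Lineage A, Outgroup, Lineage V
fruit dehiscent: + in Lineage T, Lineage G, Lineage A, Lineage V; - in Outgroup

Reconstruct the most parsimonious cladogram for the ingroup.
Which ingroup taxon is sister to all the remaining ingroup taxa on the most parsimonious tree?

Lineage G

The outgroup has state '-' for every character, so '+' is the derived state throughout.
petiole constricted (derived state '+') is shared by Lineage A, Lineage T, and Lineage V — a synapomorphy uniting that clade.
hollow quills: derived state '+' in Lineage T only — an autapomorphy, so it tells us nothing about relationships among taxa.
Only Lineage A and Lineage V show the derived state '+' for spiracle pair III lost, supporting them as a clade.
fused pelvic girdle (derived state '+') is unique to Lineage T (autapomorphy; uninformative for grouping).
All ingroup taxa share the derived state '+' for fruit dehiscent; it defines the ingroup but does not resolve relationships within it.
Most parsimonious ingroup topology: (((Lineage A,Lineage V),Lineage T),Lineage G).
Lineage G is sister to the clade containing all other ingroup taxa, so it is the earliest-diverging (most basal) ingroup lineage.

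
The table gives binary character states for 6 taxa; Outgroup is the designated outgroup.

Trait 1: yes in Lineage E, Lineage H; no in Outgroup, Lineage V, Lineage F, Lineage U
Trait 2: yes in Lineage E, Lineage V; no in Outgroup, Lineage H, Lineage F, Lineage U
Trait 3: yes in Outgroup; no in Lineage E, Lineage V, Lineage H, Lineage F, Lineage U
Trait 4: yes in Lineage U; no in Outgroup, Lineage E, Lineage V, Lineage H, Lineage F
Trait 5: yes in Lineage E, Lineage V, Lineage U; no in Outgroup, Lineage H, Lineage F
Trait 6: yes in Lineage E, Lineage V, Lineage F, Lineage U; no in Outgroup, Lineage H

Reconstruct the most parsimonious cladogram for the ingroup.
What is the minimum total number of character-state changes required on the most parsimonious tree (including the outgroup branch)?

Character polarity is set by the outgroup: the derived state is whichever differs from the outgroup's state, so for Trait 3 the derived state is 'no', and for the remaining characters it is 'yes'.
Trait 1 (state 'yes') occurs in Lineage E and Lineage H but conflicts with the nesting implied by the other characters — most parsimoniously interpreted as homoplasy.
Trait 2 (derived state 'yes') is shared by Lineage E and Lineage V — a synapomorphy uniting that clade.
Trait 3 (derived state 'no') is shared by all ingroup taxa — unites the whole ingroup.
Trait 4 (derived state 'yes') is unique to Lineage U (autapomorphy; uninformative for grouping).
Trait 5 (derived state 'yes') is shared by Lineage E, Lineage U, and Lineage V — a synapomorphy uniting that clade.
Only Lineage E, Lineage F, Lineage U, and Lineage V show the derived state 'yes' for Trait 6, supporting them as a clade.
Most parsimonious ingroup topology: (((Lineage U,(Lineage V,Lineage E)),Lineage F),Lineage H).
Changes per character on this tree: Trait 1: 2; Trait 2: 1; Trait 3: 1; Trait 4: 1; Trait 5: 1; Trait 6: 1.
Total = 7.

7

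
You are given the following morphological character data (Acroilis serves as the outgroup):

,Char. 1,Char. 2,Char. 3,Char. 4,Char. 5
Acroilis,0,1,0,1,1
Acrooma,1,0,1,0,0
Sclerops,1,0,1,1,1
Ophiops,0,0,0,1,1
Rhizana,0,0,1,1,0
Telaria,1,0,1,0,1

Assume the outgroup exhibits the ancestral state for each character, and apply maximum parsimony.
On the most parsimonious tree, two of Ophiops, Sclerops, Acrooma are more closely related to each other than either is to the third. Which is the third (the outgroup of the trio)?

Character polarity is set by the outgroup: the derived state is whichever differs from the outgroup's state, so for Char. 2, Char. 4, Char. 5 the derived state is '0', and for the remaining characters it is '1'.
Char. 1: derived state '1' in Acrooma, Sclerops, and Telaria only — synapomorphy for {Acrooma, Sclerops, Telaria}.
All ingroup taxa share the derived state '0' for Char. 2; it defines the ingroup but does not resolve relationships within it.
Char. 3: derived state '1' in Acrooma, Rhizana, Sclerops, and Telaria only — synapomorphy for {Acrooma, Rhizana, Sclerops, Telaria}.
Char. 4: derived state '0' in Acrooma and Telaria only — synapomorphy for {Acrooma, Telaria}.
Char. 5 groups Acrooma and Rhizana, which is incompatible with the clades supported by the remaining characters; treating it as convergent (homoplasy) costs fewer steps than any alternative tree.
Most parsimonious ingroup topology: ((((Acrooma,Telaria),Sclerops),Rhizana),Ophiops).
Acrooma and Sclerops share a more recent common ancestor with each other than either does with Ophiops, so Ophiops is the least closely related of the three.

Ophiops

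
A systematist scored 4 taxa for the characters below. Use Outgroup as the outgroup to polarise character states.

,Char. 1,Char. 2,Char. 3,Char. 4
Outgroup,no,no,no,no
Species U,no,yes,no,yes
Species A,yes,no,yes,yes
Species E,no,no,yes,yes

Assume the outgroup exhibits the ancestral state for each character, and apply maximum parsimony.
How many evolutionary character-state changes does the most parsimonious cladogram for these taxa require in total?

The outgroup has state 'no' for every character, so 'yes' is the derived state throughout.
Char. 1 (derived state 'yes') is unique to Species A (autapomorphy; uninformative for grouping).
Char. 2: derived state 'yes' in Species U only — an autapomorphy, so it tells us nothing about relationships among taxa.
Only Species A and Species E show the derived state 'yes' for Char. 3, supporting them as a clade.
Char. 4 (derived state 'yes') is shared by all ingroup taxa — unites the whole ingroup.
Most parsimonious ingroup topology: (Species U,(Species A,Species E)).
Changes per character on this tree: Char. 1: 1; Char. 2: 1; Char. 3: 1; Char. 4: 1.
Total = 4.

4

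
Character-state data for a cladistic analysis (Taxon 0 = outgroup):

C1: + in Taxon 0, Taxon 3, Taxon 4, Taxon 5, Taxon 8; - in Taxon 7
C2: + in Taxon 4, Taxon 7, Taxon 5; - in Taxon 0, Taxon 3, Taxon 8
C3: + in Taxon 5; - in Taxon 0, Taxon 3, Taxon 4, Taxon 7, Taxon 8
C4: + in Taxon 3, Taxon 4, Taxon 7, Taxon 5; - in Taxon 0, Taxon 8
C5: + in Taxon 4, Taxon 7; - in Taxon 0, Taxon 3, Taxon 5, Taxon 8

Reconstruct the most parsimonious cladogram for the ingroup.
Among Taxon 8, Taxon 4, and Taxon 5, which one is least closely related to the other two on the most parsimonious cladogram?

Taxon 8

Character polarity is set by the outgroup: the derived state is whichever differs from the outgroup's state, so for C1 the derived state is '-', and for the remaining characters it is '+'.
C1: derived state '-' in Taxon 7 only — an autapomorphy, so it tells us nothing about relationships among taxa.
C2: derived state '+' in Taxon 4, Taxon 5, and Taxon 7 only — synapomorphy for {Taxon 4, Taxon 5, Taxon 7}.
C3 (derived state '+') is unique to Taxon 5 (autapomorphy; uninformative for grouping).
Only Taxon 3, Taxon 4, Taxon 5, and Taxon 7 show the derived state '+' for C4, supporting them as a clade.
Only Taxon 4 and Taxon 7 show the derived state '+' for C5, supporting them as a clade.
Most parsimonious ingroup topology: ((Taxon 3,((Taxon 4,Taxon 7),Taxon 5)),Taxon 8).
Taxon 5 and Taxon 4 share a more recent common ancestor with each other than either does with Taxon 8, so Taxon 8 is the least closely related of the three.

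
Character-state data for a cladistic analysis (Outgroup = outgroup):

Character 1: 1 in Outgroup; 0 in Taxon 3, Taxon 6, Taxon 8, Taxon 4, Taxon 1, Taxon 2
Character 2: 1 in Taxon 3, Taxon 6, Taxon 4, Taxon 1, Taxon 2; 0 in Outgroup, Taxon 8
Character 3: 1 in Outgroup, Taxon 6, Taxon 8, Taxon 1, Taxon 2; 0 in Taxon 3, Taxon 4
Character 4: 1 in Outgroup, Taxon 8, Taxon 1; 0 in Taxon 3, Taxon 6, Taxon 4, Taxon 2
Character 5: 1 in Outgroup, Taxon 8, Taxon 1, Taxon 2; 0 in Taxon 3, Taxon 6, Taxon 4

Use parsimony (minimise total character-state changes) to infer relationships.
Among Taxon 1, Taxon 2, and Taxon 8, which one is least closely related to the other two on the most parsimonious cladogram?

Character polarity is set by the outgroup: the derived state is whichever differs from the outgroup's state, so for Character 1, Character 3, Character 4, Character 5 the derived state is '0', and for the remaining characters it is '1'.
All ingroup taxa share the derived state '0' for Character 1; it defines the ingroup but does not resolve relationships within it.
Character 2: derived state '1' in Taxon 1, Taxon 2, Taxon 3, Taxon 4, and Taxon 6 only — synapomorphy for {Taxon 1, Taxon 2, Taxon 3, Taxon 4, Taxon 6}.
Character 3: derived state '0' in Taxon 3 and Taxon 4 only — synapomorphy for {Taxon 3, Taxon 4}.
Only Taxon 2, Taxon 3, Taxon 4, and Taxon 6 show the derived state '0' for Character 4, supporting them as a clade.
Only Taxon 3, Taxon 4, and Taxon 6 show the derived state '0' for Character 5, supporting them as a clade.
Most parsimonious ingroup topology: (((((Taxon 3,Taxon 4),Taxon 6),Taxon 2),Taxon 1),Taxon 8).
Taxon 2 and Taxon 1 share a more recent common ancestor with each other than either does with Taxon 8, so Taxon 8 is the least closely related of the three.

Taxon 8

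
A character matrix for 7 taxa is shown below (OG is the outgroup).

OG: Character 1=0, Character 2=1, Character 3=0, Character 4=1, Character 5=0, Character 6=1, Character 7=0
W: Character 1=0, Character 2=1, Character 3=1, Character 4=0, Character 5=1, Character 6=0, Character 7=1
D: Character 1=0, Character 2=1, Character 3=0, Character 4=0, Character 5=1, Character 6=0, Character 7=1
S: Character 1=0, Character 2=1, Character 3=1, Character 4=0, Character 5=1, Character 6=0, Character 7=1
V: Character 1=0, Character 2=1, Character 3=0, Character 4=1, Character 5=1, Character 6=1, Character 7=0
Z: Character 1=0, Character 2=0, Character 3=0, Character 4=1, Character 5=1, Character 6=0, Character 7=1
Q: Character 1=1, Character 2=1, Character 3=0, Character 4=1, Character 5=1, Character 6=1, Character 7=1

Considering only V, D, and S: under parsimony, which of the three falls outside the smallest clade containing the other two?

V

Character polarity is set by the outgroup: the derived state is whichever differs from the outgroup's state, so for Character 2, Character 4, Character 6 the derived state is '0', and for the remaining characters it is '1'.
Character 1: derived state '1' in Q only — an autapomorphy, so it tells us nothing about relationships among taxa.
Character 2 (derived state '0') is unique to Z (autapomorphy; uninformative for grouping).
Character 3 (derived state '1') is shared by S and W — a synapomorphy uniting that clade.
Only D, S, and W show the derived state '0' for Character 4, supporting them as a clade.
All ingroup taxa share the derived state '1' for Character 5; it defines the ingroup but does not resolve relationships within it.
Only D, S, W, and Z show the derived state '0' for Character 6, supporting them as a clade.
Only D, Q, S, W, and Z show the derived state '1' for Character 7, supporting them as a clade.
Most parsimonious ingroup topology: (((((W,S),D),Z),Q),V).
D and S share a more recent common ancestor with each other than either does with V, so V is the least closely related of the three.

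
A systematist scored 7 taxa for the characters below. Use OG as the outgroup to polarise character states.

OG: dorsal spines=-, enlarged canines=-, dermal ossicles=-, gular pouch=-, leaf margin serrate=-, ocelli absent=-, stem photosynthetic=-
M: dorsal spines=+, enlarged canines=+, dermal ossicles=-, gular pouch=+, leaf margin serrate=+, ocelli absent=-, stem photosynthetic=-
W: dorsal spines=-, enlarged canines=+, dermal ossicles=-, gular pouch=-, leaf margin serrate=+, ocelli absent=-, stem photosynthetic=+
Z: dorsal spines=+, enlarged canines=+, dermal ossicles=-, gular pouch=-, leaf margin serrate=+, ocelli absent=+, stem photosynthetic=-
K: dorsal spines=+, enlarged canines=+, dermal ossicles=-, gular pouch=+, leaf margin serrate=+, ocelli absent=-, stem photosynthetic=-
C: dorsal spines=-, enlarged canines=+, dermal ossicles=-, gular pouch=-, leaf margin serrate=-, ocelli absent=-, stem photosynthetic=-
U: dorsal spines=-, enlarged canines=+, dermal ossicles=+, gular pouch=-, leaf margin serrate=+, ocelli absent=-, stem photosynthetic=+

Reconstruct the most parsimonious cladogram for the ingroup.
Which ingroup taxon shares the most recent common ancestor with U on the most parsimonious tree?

The outgroup has state '-' for every character, so '+' is the derived state throughout.
dorsal spines (derived state '+') is shared by K, M, and Z — a synapomorphy uniting that clade.
All ingroup taxa share the derived state '+' for enlarged canines; it defines the ingroup but does not resolve relationships within it.
dermal ossicles: derived state '+' in U only — an autapomorphy, so it tells us nothing about relationships among taxa.
gular pouch (derived state '+') is shared by K and M — a synapomorphy uniting that clade.
leaf margin serrate: derived state '+' in K, M, U, W, and Z only — synapomorphy for {K, M, U, W, Z}.
ocelli absent (derived state '+') is unique to Z (autapomorphy; uninformative for grouping).
Only U and W show the derived state '+' for stem photosynthetic, supporting them as a clade.
Most parsimonious ingroup topology: ((((M,K),Z),(W,U)),C).
U and W form a cherry on this tree, so they are sister taxa.

W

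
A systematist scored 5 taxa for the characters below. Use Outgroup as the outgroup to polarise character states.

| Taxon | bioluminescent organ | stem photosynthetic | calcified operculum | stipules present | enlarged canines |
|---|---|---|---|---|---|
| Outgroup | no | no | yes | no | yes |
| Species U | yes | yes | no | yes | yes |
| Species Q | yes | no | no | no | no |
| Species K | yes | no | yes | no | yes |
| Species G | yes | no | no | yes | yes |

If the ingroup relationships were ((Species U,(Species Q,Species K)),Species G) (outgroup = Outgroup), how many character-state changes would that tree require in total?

Map each character onto ((Species U,(Species Q,Species K)),Species G) (rooted by Outgroup) and count the minimum state changes it requires (Fitch parsimony):
bioluminescent organ: 1; stem photosynthetic: 1; calcified operculum: 2; stipules present: 2; enlarged canines: 1.
Total tree length = 7.

7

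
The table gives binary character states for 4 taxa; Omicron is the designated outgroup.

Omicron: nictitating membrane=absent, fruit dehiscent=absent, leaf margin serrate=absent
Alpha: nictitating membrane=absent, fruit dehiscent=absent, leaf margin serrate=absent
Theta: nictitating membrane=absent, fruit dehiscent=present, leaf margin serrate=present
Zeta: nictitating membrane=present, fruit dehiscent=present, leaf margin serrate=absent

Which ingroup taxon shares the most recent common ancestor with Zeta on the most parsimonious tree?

The outgroup has state 'absent' for every character, so 'present' is the derived state throughout.
nictitating membrane: derived state 'present' in Zeta only — an autapomorphy, so it tells us nothing about relationships among taxa.
fruit dehiscent (derived state 'present') is shared by Theta and Zeta — a synapomorphy uniting that clade.
leaf margin serrate: derived state 'present' in Theta only — an autapomorphy, so it tells us nothing about relationships among taxa.
Most parsimonious ingroup topology: (Alpha,(Theta,Zeta)).
Zeta and Theta form a cherry on this tree, so they are sister taxa.

Theta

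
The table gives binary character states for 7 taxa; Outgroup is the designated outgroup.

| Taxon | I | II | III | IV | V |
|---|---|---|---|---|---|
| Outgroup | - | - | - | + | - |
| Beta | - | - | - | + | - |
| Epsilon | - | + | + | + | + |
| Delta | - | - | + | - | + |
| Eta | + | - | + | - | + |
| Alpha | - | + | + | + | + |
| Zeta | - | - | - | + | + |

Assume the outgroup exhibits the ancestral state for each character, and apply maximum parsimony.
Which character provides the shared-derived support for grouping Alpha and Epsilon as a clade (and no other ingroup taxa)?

II

Character polarity is set by the outgroup: the derived state is whichever differs from the outgroup's state, so for IV the derived state is '-', and for the remaining characters it is '+'.
I (derived state '+') is unique to Eta (autapomorphy; uninformative for grouping).
II (derived state '+') is shared by Alpha and Epsilon — a synapomorphy uniting that clade.
III: derived state '+' in Alpha, Delta, Epsilon, and Eta only — synapomorphy for {Alpha, Delta, Epsilon, Eta}.
IV: derived state '-' in Delta and Eta only — synapomorphy for {Delta, Eta}.
V: derived state '+' in Alpha, Delta, Epsilon, Eta, and Zeta only — synapomorphy for {Alpha, Delta, Epsilon, Eta, Zeta}.
Most parsimonious ingroup topology: (Beta,(((Epsilon,Alpha),(Delta,Eta)),Zeta)).
The clade {Alpha, Epsilon} is supported by II: its derived state '+' occurs in exactly those taxa and in no other taxon (including the outgroup).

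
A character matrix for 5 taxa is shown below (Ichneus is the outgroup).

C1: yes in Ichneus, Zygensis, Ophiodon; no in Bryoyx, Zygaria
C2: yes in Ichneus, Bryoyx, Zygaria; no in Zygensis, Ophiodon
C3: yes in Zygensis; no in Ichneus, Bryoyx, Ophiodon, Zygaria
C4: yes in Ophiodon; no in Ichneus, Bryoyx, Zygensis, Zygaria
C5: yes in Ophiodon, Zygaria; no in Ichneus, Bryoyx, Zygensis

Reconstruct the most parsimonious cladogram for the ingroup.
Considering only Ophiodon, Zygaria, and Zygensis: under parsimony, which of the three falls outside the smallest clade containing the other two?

Zygaria

Character polarity is set by the outgroup: the derived state is whichever differs from the outgroup's state, so for C1, C2 the derived state is 'no', and for the remaining characters it is 'yes'.
Only Bryoyx and Zygaria show the derived state 'no' for C1, supporting them as a clade.
C2: derived state 'no' in Ophiodon and Zygensis only — synapomorphy for {Ophiodon, Zygensis}.
C3 (derived state 'yes') is unique to Zygensis (autapomorphy; uninformative for grouping).
C4 (derived state 'yes') is unique to Ophiodon (autapomorphy; uninformative for grouping).
C5 groups Ophiodon and Zygaria, which is incompatible with the clades supported by the remaining characters; treating it as convergent (homoplasy) costs fewer steps than any alternative tree.
Most parsimonious ingroup topology: ((Bryoyx,Zygaria),(Zygensis,Ophiodon)).
Ophiodon and Zygensis share a more recent common ancestor with each other than either does with Zygaria, so Zygaria is the least closely related of the three.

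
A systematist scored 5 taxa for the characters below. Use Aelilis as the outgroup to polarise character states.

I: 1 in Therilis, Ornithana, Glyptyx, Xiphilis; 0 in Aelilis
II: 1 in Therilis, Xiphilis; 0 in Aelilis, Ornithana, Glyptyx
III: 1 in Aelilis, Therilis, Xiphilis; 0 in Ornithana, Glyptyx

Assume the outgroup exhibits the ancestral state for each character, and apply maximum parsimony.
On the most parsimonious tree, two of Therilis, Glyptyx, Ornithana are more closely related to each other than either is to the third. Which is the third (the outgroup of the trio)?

Therilis

Character polarity is set by the outgroup: the derived state is whichever differs from the outgroup's state, so for III the derived state is '0', and for the remaining characters it is '1'.
I (derived state '1') is shared by all ingroup taxa — unites the whole ingroup.
Only Therilis and Xiphilis show the derived state '1' for II, supporting them as a clade.
III (derived state '0') is shared by Glyptyx and Ornithana — a synapomorphy uniting that clade.
Most parsimonious ingroup topology: ((Therilis,Xiphilis),(Ornithana,Glyptyx)).
Ornithana and Glyptyx share a more recent common ancestor with each other than either does with Therilis, so Therilis is the least closely related of the three.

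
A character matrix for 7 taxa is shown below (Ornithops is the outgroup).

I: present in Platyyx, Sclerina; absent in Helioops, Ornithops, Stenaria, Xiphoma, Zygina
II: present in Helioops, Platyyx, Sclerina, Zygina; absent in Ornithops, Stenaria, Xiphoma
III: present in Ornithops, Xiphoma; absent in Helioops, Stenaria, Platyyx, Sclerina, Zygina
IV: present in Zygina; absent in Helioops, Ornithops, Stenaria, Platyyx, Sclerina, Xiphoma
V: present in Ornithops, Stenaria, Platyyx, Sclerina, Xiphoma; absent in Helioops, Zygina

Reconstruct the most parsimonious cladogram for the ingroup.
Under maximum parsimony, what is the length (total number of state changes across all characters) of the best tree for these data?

Character polarity is set by the outgroup: the derived state is whichever differs from the outgroup's state, so for III, V the derived state is 'absent', and for the remaining characters it is 'present'.
Only Platyyx and Sclerina show the derived state 'present' for I, supporting them as a clade.
Only Helioops, Platyyx, Sclerina, and Zygina show the derived state 'present' for II, supporting them as a clade.
III (derived state 'absent') is shared by Helioops, Platyyx, Sclerina, Stenaria, and Zygina — a synapomorphy uniting that clade.
IV (derived state 'present') is unique to Zygina (autapomorphy; uninformative for grouping).
V: derived state 'absent' in Helioops and Zygina only — synapomorphy for {Helioops, Zygina}.
Most parsimonious ingroup topology: ((((Platyyx,Sclerina),(Zygina,Helioops)),Stenaria),Xiphoma).
Changes per character on this tree: I: 1; II: 1; III: 1; IV: 1; V: 1.
Total = 5.

5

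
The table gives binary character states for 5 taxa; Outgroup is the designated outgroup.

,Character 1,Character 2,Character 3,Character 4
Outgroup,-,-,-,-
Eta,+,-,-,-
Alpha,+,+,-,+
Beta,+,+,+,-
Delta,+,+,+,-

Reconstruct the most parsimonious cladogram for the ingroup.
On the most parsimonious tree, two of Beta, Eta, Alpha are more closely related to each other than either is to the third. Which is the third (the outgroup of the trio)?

Eta

The outgroup has state '-' for every character, so '+' is the derived state throughout.
Character 1 (derived state '+') is shared by all ingroup taxa — unites the whole ingroup.
Only Alpha, Beta, and Delta show the derived state '+' for Character 2, supporting them as a clade.
Character 3 (derived state '+') is shared by Beta and Delta — a synapomorphy uniting that clade.
Character 4 (derived state '+') is unique to Alpha (autapomorphy; uninformative for grouping).
Most parsimonious ingroup topology: (Eta,(Alpha,(Beta,Delta))).
Alpha and Beta share a more recent common ancestor with each other than either does with Eta, so Eta is the least closely related of the three.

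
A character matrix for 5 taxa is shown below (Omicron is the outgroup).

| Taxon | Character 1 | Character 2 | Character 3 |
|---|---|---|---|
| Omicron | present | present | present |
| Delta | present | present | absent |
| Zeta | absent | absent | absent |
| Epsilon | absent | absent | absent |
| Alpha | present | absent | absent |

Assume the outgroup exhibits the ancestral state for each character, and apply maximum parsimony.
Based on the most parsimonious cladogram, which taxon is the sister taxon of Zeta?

The outgroup has state 'present' for every character, so 'absent' is the derived state throughout.
Character 1 (derived state 'absent') is shared by Epsilon and Zeta — a synapomorphy uniting that clade.
Character 2 (derived state 'absent') is shared by Alpha, Epsilon, and Zeta — a synapomorphy uniting that clade.
Character 3 (derived state 'absent') is shared by all ingroup taxa — unites the whole ingroup.
Most parsimonious ingroup topology: (Delta,((Zeta,Epsilon),Alpha)).
Zeta and Epsilon form a cherry on this tree, so they are sister taxa.

Epsilon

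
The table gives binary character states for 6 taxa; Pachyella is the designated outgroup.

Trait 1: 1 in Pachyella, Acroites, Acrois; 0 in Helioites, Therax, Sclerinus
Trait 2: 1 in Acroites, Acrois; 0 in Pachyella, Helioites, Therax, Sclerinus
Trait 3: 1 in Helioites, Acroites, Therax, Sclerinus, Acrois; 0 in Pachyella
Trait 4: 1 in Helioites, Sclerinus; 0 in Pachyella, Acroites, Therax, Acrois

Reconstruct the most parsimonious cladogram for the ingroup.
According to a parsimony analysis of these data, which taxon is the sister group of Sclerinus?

Helioites

Character polarity is set by the outgroup: the derived state is whichever differs from the outgroup's state, so for Trait 1 the derived state is '0', and for the remaining characters it is '1'.
Trait 1: derived state '0' in Helioites, Sclerinus, and Therax only — synapomorphy for {Helioites, Sclerinus, Therax}.
Trait 2 (derived state '1') is shared by Acrois and Acroites — a synapomorphy uniting that clade.
All ingroup taxa share the derived state '1' for Trait 3; it defines the ingroup but does not resolve relationships within it.
Trait 4 (derived state '1') is shared by Helioites and Sclerinus — a synapomorphy uniting that clade.
Most parsimonious ingroup topology: (((Helioites,Sclerinus),Therax),(Acroites,Acrois)).
Sclerinus and Helioites form a cherry on this tree, so they are sister taxa.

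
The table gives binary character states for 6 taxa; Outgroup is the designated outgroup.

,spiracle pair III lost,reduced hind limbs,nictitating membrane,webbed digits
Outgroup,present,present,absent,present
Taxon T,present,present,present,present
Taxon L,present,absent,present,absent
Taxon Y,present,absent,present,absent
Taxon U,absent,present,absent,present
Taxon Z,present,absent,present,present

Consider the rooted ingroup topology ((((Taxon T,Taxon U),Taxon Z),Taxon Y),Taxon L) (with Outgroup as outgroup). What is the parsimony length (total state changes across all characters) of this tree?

Map each character onto ((((Taxon T,Taxon U),Taxon Z),Taxon Y),Taxon L) (rooted by Outgroup) and count the minimum state changes it requires (Fitch parsimony):
spiracle pair III lost: 1; reduced hind limbs: 2; nictitating membrane: 2; webbed digits: 2.
Total tree length = 7.

7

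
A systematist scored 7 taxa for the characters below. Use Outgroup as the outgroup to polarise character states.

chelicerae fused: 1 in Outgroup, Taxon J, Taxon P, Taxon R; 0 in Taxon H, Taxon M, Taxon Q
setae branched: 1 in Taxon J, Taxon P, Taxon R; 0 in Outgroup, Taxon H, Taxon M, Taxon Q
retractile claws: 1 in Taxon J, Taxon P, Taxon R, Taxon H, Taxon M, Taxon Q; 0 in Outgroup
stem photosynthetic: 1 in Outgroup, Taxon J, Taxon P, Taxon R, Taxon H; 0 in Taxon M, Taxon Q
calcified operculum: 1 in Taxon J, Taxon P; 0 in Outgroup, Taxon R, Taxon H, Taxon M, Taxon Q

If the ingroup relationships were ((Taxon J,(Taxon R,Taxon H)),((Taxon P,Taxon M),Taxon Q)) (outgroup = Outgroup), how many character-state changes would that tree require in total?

11

Map each character onto ((Taxon J,(Taxon R,Taxon H)),((Taxon P,Taxon M),Taxon Q)) (rooted by Outgroup) and count the minimum state changes it requires (Fitch parsimony):
chelicerae fused: 3; setae branched: 3; retractile claws: 1; stem photosynthetic: 2; calcified operculum: 2.
Total tree length = 11.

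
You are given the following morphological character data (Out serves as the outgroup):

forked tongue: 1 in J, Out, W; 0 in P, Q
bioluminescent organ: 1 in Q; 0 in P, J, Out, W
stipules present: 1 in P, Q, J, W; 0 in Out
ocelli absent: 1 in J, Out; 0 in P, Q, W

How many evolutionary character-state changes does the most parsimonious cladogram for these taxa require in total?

4

Character polarity is set by the outgroup: the derived state is whichever differs from the outgroup's state, so for forked tongue, ocelli absent the derived state is '0', and for the remaining characters it is '1'.
forked tongue: derived state '0' in P and Q only — synapomorphy for {P, Q}.
bioluminescent organ (derived state '1') is unique to Q (autapomorphy; uninformative for grouping).
All ingroup taxa share the derived state '1' for stipules present; it defines the ingroup but does not resolve relationships within it.
Only P, Q, and W show the derived state '0' for ocelli absent, supporting them as a clade.
Most parsimonious ingroup topology: (((P,Q),W),J).
Changes per character on this tree: forked tongue: 1; bioluminescent organ: 1; stipules present: 1; ocelli absent: 1.
Total = 4.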